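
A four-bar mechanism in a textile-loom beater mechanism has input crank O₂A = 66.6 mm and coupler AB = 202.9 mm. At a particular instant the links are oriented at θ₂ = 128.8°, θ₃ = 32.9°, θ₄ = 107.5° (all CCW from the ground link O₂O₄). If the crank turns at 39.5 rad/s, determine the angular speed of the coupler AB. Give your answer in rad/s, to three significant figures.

4.89

ω₂ = 39.5 rad/s
Differentiating the loop-closure r₂e^{iθ₂}+r₃e^{iθ₃}=r₁+r₄e^{iθ₄} gives r₂ω₂e^{iθ₂}+r₃ω₃e^{iθ₃}=r₄ω₄e^{iθ₄}.
Eliminating the other unknown: ω₃ = r₂ω₂ sin(θ₄−θ₂) / [r₃ sin(θ₃−θ₄)].
Numerator sine = -0.36325; denominator sine = -0.96410.
Result = 0.0666·39.5·(-0.36325) / (0.2029·(-0.96410)) = +4.8851 rad/s; magnitude 4.8851 rad/s.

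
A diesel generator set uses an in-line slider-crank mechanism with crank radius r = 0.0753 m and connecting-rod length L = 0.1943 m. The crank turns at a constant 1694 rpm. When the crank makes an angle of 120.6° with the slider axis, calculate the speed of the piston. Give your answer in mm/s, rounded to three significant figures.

9090

ω = 2π·1694/60 = 177.4 rad/s
For an in-line slider-crank, x = r cosθ + √(L² − r² sin²θ), so v = −rω sinθ·[1 + r cosθ/√(L² − r² sin²θ)].
With r = 0.0753 m, L = 0.1943 m, θ = 120.6°: √(L² − r² sin²θ) = 0.18317 m.
v = −0.0753·177.4·0.86074·[1 + 0.0753·-0.50904/0.18317] = -9.0916 m/s.
|v| = 9.0916 m/s = 9091.6 mm/s.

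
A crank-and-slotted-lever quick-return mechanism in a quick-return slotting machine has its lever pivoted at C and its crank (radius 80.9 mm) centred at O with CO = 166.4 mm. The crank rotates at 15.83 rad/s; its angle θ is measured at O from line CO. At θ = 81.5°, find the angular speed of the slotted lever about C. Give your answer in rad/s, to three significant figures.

ω = 15.83 rad/s
Crank pin A relative to C: A = (d + r cosθ, r sinθ); lever angle φ = atan2(r sinθ, d + r cosθ).
Differentiating tanφ: φ̇ = rω(d cosθ + r)/(d² + r² + 2dr cosθ).
d² + r² + 2dr cosθ = |CA|² = 0.0382133 m²;  d cosθ + r = +0.1055 m.
|ω_lever| = |0.0809·15.83·+0.1055| / 0.0382133 = 3.5355 rad/s.

3.54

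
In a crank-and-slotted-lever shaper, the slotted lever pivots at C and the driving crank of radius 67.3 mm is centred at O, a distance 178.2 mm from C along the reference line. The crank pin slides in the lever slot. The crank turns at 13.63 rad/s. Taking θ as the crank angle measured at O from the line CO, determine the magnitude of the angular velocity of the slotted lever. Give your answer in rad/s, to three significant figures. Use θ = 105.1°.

ω = 13.63 rad/s
Crank pin A relative to C: A = (d + r cosθ, r sinθ); lever angle φ = atan2(r sinθ, d + r cosθ).
Differentiating tanφ: φ̇ = rω(d cosθ + r)/(d² + r² + 2dr cosθ).
d² + r² + 2dr cosθ = |CA|² = 0.0300361 m²;  d cosθ + r = +0.020878 m.
|ω_lever| = |0.0673·13.63·+0.020878| / 0.0300361 = 0.63761 rad/s.

0.638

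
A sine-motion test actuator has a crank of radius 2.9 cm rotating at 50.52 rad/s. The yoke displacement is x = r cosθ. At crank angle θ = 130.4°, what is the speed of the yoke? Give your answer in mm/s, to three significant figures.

1120

ω = 50.52 rad/s
x = r cosθ ⇒ ẋ = −rω sinθ.
|v| = rω|sinθ| = 0.029·50.52·|sin 130.4°| = 1.1157 m/s = 1115.7 mm/s.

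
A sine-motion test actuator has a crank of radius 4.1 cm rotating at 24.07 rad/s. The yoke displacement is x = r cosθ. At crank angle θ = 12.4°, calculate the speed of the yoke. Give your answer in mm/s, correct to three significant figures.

ω = 24.07 rad/s
x = r cosθ ⇒ ẋ = −rω sinθ.
|v| = rω|sinθ| = 0.041·24.07·|sin 12.4°| = 0.21192 m/s = 211.92 mm/s.

212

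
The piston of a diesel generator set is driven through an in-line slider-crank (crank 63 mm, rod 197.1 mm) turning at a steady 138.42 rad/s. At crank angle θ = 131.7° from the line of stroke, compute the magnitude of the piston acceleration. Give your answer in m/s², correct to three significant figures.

838

ω = 138.4 rad/s
x(θ) = r cosθ + √(L² − r² sin²θ); with ω constant, a = ω²·d²x/dθ².
d²x/dθ² = −r cosθ − r²(cos2θ)/√u − r⁴ sin²2θ/(4u^{3/2}),  u = L² − r² sin²θ = 0.0366358 m².
Substituting r = 0.063 m, L = 0.1971 m, θ = 131.7°: d²x/dθ² = +0.043739 m.
a = ω²·d²x/dθ² = (138.4)²·(+0.043739) = +838.04 m/s²;  |a| = 838.04 m/s².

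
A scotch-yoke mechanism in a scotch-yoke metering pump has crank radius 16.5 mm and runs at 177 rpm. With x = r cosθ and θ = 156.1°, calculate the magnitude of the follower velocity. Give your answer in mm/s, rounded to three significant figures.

124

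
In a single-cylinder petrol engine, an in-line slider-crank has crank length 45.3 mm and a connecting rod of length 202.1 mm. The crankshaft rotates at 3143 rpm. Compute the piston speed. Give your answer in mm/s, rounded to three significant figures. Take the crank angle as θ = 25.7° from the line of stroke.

7780

ω = 2π·3143/60 = 329.1 rad/s
For an in-line slider-crank, x = r cosθ + √(L² − r² sin²θ), so v = −rω sinθ·[1 + r cosθ/√(L² − r² sin²θ)].
With r = 0.0453 m, L = 0.2021 m, θ = 25.7°: √(L² − r² sin²θ) = 0.20114 m.
v = −0.0453·329.1·0.43366·[1 + 0.0453·0.90108/0.20114] = -7.7779 m/s.
|v| = 7.7779 m/s = 7777.9 mm/s.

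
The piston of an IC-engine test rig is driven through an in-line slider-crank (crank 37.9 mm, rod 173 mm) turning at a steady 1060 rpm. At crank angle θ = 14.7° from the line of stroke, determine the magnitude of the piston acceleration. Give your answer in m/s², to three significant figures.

541

ω = 2π·1060/60 = 111 rad/s
x(θ) = r cosθ + √(L² − r² sin²θ); with ω constant, a = ω²·d²x/dθ².
d²x/dθ² = −r cosθ − r²(cos2θ)/√u − r⁴ sin²2θ/(4u^{3/2}),  u = L² − r² sin²θ = 0.0298365 m².
Substituting r = 0.0379 m, L = 0.173 m, θ = 14.7°: d²x/dθ² = -0.043928 m.
a = ω²·d²x/dθ² = (111)²·(-0.043928) = -541.27 m/s²;  |a| = 541.27 m/s².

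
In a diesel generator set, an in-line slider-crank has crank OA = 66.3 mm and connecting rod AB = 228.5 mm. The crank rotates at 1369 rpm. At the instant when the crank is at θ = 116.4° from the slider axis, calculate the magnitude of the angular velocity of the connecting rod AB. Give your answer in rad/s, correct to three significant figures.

19.2

ω = 143.4 rad/s (converted from 1369 rpm).
The rod makes angle φ with the slider axis where L sinφ = r sinθ; differentiating, L cosφ·φ̇ = r ω cosθ.
L cosφ = √(L² − r² sin²θ) = 0.22065 m.
|ω_rod| = r ω |cosθ| / √(L² − r² sin²θ) = 0.0663·143.4·0.44464/0.22065 = 19.154 rad/s.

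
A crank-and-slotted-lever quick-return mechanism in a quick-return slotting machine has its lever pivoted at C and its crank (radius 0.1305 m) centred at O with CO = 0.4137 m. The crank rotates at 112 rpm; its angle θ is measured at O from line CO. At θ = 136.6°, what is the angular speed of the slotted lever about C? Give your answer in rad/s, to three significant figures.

2.37

ω = 11.73 rad/s (from 112 rpm).
Crank pin A relative to C: A = (d + r cosθ, r sinθ); lever angle φ = atan2(r sinθ, d + r cosθ).
Differentiating tanφ: φ̇ = rω(d cosθ + r)/(d² + r² + 2dr cosθ).
d² + r² + 2dr cosθ = |CA|² = 0.109726 m²;  d cosθ + r = -0.17008 m.
|ω_lever| = |0.1305·11.73·-0.17008| / 0.109726 = 2.3725 rad/s.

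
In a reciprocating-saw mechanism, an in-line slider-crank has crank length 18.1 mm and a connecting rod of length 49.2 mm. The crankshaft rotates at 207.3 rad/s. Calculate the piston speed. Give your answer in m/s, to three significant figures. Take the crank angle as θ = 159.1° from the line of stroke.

0.874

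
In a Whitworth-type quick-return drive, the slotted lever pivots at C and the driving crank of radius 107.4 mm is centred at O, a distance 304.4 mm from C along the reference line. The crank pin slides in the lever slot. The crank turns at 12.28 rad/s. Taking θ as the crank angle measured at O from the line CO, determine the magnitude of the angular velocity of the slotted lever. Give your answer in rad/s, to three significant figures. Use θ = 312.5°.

ω = 12.28 rad/s
Crank pin A relative to C: A = (d + r cosθ, r sinθ); lever angle φ = atan2(r sinθ, d + r cosθ).
Differentiating tanφ: φ̇ = rω(d cosθ + r)/(d² + r² + 2dr cosθ).
d² + r² + 2dr cosθ = |CA|² = 0.148368 m²;  d cosθ + r = +0.31305 m.
|ω_lever| = |0.1074·12.28·+0.31305| / 0.148368 = 2.7828 rad/s.

2.78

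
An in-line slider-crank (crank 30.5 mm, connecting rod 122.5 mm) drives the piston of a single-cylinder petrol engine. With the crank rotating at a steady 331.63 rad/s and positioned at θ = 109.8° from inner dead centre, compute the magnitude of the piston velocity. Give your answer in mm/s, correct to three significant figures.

ω = 331.6 rad/s
For an in-line slider-crank, x = r cosθ + √(L² − r² sin²θ), so v = −rω sinθ·[1 + r cosθ/√(L² − r² sin²θ)].
With r = 0.0305 m, L = 0.1225 m, θ = 109.8°: √(L² − r² sin²θ) = 0.11909 m.
v = −0.0305·331.6·0.94088·[1 + 0.0305·-0.33874/0.11909] = -8.6911 m/s.
|v| = 8.6911 m/s = 8691.1 mm/s.

8690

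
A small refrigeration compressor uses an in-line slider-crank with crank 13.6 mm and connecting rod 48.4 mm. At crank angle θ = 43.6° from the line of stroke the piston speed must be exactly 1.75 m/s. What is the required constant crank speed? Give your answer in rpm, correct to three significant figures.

For an in-line slider-crank, |v_piston| = rω|sinθ|·[1 + r cosθ/√(L² − r² sin²θ)].
With r = 0.0136 m, L = 0.0484 m, θ = 43.6°: the bracketed kinematic factor |dx/dθ| = 0.011324 m.
ω = v/|dx/dθ| = 1.75/0.011324 = 154.54 rad/s.
N = 60ω/(2π) = 1475.7 rpm.

1480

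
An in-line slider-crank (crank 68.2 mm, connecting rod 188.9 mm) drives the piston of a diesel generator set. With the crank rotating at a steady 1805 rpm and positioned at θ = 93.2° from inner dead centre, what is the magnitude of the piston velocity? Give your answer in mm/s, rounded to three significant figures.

12600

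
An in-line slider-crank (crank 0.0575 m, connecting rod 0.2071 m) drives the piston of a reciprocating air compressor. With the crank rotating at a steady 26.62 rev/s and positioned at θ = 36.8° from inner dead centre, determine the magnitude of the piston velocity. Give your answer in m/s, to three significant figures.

ω = 2π·26.6 = 167.3 rad/s
For an in-line slider-crank, x = r cosθ + √(L² − r² sin²θ), so v = −rω sinθ·[1 + r cosθ/√(L² − r² sin²θ)].
With r = 0.0575 m, L = 0.2071 m, θ = 36.8°: √(L² − r² sin²θ) = 0.20422 m.
v = −0.0575·167.3·0.59902·[1 + 0.0575·0.80073/0.20422] = -7.0599 m/s.
|v| = 7.0599 m/s.

7.06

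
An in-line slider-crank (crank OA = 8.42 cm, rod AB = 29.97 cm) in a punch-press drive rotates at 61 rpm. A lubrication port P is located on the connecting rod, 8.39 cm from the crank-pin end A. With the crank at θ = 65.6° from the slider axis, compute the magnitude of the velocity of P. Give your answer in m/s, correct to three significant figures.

0.531

ω = 6.388 rad/s.  Crank-pin speed |V_A| = rω = 0.53786 m/s, perpendicular to OA.
Rod angle: sinφ = −(r/L) sinθ ⇒ φ = -14.824°; ω_rod = −rω cosθ/√(L²−r²sin²θ) = -0.76691 rad/s.
V_P = V_A + ω_rod × AP, with AP = 0.0839 m along the rod.
Components: V_Px = −rω sinθ − a·ω_rod·sinφ = -0.50628 m/s;  V_Py = rω cosθ + a·ω_rod·cosφ = +0.15999 m/s.
|V_P| = √(V_Px² + V_Py²) = 0.53096 m/s.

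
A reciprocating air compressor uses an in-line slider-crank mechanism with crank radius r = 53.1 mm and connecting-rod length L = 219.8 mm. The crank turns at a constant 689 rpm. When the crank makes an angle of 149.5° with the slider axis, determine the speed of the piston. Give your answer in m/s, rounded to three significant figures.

1.54

ω = 2π·689/60 = 72.15 rad/s
For an in-line slider-crank, x = r cosθ + √(L² − r² sin²θ), so v = −rω sinθ·[1 + r cosθ/√(L² − r² sin²θ)].
With r = 0.0531 m, L = 0.2198 m, θ = 149.5°: √(L² − r² sin²θ) = 0.21814 m.
v = −0.0531·72.15·0.50754·[1 + 0.0531·-0.86163/0.21814] = -1.5367 m/s.
|v| = 1.5367 m/s.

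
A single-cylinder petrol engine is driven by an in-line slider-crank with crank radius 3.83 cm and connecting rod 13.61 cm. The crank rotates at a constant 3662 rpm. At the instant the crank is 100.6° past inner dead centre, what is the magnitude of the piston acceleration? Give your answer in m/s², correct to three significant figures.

2570

ω = 2π·3662/60 = 383.5 rad/s
x(θ) = r cosθ + √(L² − r² sin²θ); with ω constant, a = ω²·d²x/dθ².
d²x/dθ² = −r cosθ − r²(cos2θ)/√u − r⁴ sin²2θ/(4u^{3/2}),  u = L² − r² sin²θ = 0.017106 m².
Substituting r = 0.0383 m, L = 0.1361 m, θ = 100.6°: d²x/dθ² = +0.01747 m.
a = ω²·d²x/dθ² = (383.5)²·(+0.01747) = +2569.2 m/s²;  |a| = 2569.2 m/s².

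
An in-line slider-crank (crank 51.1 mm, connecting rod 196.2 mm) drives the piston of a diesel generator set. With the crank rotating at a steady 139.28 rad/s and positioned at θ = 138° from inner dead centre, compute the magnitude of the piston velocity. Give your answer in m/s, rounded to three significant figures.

3.83

ω = 139.3 rad/s
For an in-line slider-crank, x = r cosθ + √(L² − r² sin²θ), so v = −rω sinθ·[1 + r cosθ/√(L² − r² sin²θ)].
With r = 0.0511 m, L = 0.1962 m, θ = 138°: √(L² − r² sin²θ) = 0.1932 m.
v = −0.0511·139.3·0.66913·[1 + 0.0511·-0.74314/0.1932] = -3.8263 m/s.
|v| = 3.8263 m/s.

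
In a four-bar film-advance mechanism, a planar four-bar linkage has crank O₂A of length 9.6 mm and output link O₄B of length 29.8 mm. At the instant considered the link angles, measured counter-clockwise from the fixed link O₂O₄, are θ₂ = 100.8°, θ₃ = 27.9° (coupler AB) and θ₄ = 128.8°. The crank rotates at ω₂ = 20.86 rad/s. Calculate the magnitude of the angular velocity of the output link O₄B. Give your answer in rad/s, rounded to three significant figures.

6.54

ω₂ = 20.86 rad/s
Differentiating the loop-closure r₂e^{iθ₂}+r₃e^{iθ₃}=r₁+r₄e^{iθ₄} gives r₂ω₂e^{iθ₂}+r₃ω₃e^{iθ₃}=r₄ω₄e^{iθ₄}.
Eliminating the other unknown: ω₄ = r₂ω₂ sin(θ₂−θ₃) / [r₄ sin(θ₄−θ₃)].
Numerator sine = +0.95579; denominator sine = +0.98196.
Result = 0.0096·20.86·(+0.95579) / (0.0298·(+0.98196)) = +6.5409 rad/s; magnitude 6.5409 rad/s.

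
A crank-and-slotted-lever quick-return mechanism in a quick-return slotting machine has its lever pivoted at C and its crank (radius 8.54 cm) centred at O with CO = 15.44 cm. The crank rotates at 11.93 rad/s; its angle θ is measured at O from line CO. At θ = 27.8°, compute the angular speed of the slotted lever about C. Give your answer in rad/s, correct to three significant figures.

ω = 11.93 rad/s
Crank pin A relative to C: A = (d + r cosθ, r sinθ); lever angle φ = atan2(r sinθ, d + r cosθ).
Differentiating tanφ: φ̇ = rω(d cosθ + r)/(d² + r² + 2dr cosθ).
d² + r² + 2dr cosθ = |CA|² = 0.0544603 m²;  d cosθ + r = +0.22198 m.
|ω_lever| = |0.0854·11.93·+0.22198| / 0.0544603 = 4.1527 rad/s.

4.15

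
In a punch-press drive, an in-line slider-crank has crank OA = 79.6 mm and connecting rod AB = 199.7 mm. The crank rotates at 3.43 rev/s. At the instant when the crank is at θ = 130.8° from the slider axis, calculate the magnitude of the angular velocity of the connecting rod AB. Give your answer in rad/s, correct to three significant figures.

5.89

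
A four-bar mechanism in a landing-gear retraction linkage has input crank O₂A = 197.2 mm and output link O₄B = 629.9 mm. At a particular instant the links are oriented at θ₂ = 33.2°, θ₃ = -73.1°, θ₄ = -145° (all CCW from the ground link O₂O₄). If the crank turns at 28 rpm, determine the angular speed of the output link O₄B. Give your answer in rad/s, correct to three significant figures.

ω₂ = 2.932 rad/s (from 28 rpm).
Differentiating the loop-closure r₂e^{iθ₂}+r₃e^{iθ₃}=r₁+r₄e^{iθ₄} gives r₂ω₂e^{iθ₂}+r₃ω₃e^{iθ₃}=r₄ω₄e^{iθ₄}.
Eliminating the other unknown: ω₄ = r₂ω₂ sin(θ₂−θ₃) / [r₄ sin(θ₄−θ₃)].
Numerator sine = +0.95981; denominator sine = -0.95052.
Result = 0.1972·2.932·(+0.95981) / (0.6299·(-0.95052)) = -0.92693 rad/s; magnitude 0.92693 rad/s.

0.927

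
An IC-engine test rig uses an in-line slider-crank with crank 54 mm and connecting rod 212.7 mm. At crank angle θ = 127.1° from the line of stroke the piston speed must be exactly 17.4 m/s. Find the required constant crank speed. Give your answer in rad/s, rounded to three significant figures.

479

For an in-line slider-crank, |v_piston| = rω|sinθ|·[1 + r cosθ/√(L² − r² sin²θ)].
With r = 0.054 m, L = 0.2127 m, θ = 127.1°: the bracketed kinematic factor |dx/dθ| = 0.036334 m.
ω = v/|dx/dθ| = 17.4/0.036334 = 478.89 rad/s.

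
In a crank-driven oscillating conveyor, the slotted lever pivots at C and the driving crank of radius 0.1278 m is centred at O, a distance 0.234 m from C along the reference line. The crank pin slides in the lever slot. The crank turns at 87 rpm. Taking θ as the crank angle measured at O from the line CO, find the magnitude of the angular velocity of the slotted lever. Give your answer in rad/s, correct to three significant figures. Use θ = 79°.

2.43

ω = 9.111 rad/s (from 87 rpm).
Crank pin A relative to C: A = (d + r cosθ, r sinθ); lever angle φ = atan2(r sinθ, d + r cosθ).
Differentiating tanφ: φ̇ = rω(d cosθ + r)/(d² + r² + 2dr cosθ).
d² + r² + 2dr cosθ = |CA|² = 0.0825012 m²;  d cosθ + r = +0.17245 m.
|ω_lever| = |0.1278·9.111·+0.17245| / 0.0825012 = 2.4338 rad/s.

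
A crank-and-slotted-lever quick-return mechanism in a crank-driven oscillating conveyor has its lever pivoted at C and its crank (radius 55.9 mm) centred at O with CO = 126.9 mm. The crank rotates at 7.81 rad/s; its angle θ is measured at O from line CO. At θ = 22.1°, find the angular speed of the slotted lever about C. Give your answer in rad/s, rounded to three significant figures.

ω = 7.81 rad/s
Crank pin A relative to C: A = (d + r cosθ, r sinθ); lever angle φ = atan2(r sinθ, d + r cosθ).
Differentiating tanφ: φ̇ = rω(d cosθ + r)/(d² + r² + 2dr cosθ).
d² + r² + 2dr cosθ = |CA|² = 0.0323735 m²;  d cosθ + r = +0.17348 m.
|ω_lever| = |0.0559·7.81·+0.17348| / 0.0323735 = 2.3395 rad/s.

2.34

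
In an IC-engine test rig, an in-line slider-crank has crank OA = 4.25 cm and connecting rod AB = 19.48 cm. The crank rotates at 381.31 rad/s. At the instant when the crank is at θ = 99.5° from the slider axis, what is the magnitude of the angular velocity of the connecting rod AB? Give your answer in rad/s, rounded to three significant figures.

ω = 381.3 rad/s
The rod makes angle φ with the slider axis where L sinφ = r sinθ; differentiating, L cosφ·φ̇ = r ω cosθ.
L cosφ = √(L² − r² sin²θ) = 0.19024 m.
|ω_rod| = r ω |cosθ| / √(L² − r² sin²θ) = 0.0425·381.3·0.16505/0.19024 = 14.06 rad/s.

14.1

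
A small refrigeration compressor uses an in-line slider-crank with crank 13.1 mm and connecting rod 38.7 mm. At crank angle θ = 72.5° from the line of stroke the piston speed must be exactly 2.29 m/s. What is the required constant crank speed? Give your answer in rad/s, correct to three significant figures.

For an in-line slider-crank, |v_piston| = rω|sinθ|·[1 + r cosθ/√(L² − r² sin²θ)].
With r = 0.0131 m, L = 0.0387 m, θ = 72.5°: the bracketed kinematic factor |dx/dθ| = 0.013837 m.
ω = v/|dx/dθ| = 2.29/0.013837 = 165.49 rad/s.

165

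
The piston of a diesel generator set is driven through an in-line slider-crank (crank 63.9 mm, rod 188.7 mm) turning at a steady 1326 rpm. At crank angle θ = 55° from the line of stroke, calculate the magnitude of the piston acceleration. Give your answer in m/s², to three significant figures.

ω = 2π·1326/60 = 138.9 rad/s
x(θ) = r cosθ + √(L² − r² sin²θ); with ω constant, a = ω²·d²x/dθ².
d²x/dθ² = −r cosθ − r²(cos2θ)/√u − r⁴ sin²2θ/(4u^{3/2}),  u = L² − r² sin²θ = 0.0328678 m².
Substituting r = 0.0639 m, L = 0.1887 m, θ = 55°: d²x/dθ² = -0.029566 m.
a = ω²·d²x/dθ² = (138.9)²·(-0.029566) = -570.08 m/s²;  |a| = 570.08 m/s².

570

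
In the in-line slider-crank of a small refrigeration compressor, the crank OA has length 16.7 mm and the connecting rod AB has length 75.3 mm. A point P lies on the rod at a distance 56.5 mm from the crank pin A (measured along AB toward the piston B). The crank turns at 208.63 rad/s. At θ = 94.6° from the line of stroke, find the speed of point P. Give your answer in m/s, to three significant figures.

ω = 208.6 rad/s.  Crank-pin speed |V_A| = rω = 3.4841 m/s, perpendicular to OA.
Rod angle: sinφ = −(r/L) sinθ ⇒ φ = -12.772°; ω_rod = −rω cosθ/√(L²−r²sin²θ) = +3.8049 rad/s.
V_P = V_A + ω_rod × AP, with AP = 0.0565 m along the rod.
Components: V_Px = −rω sinθ − a·ω_rod·sinφ = -3.4254 m/s;  V_Py = rω cosθ + a·ω_rod·cosφ = -0.069763 m/s.
|V_P| = √(V_Px² + V_Py²) = 3.4261 m/s.

3.43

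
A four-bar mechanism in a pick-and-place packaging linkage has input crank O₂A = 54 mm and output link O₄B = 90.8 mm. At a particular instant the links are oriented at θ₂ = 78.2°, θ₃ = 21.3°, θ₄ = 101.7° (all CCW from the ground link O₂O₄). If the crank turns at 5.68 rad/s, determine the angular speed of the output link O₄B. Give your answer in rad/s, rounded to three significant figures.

2.87

ω₂ = 5.68 rad/s
Differentiating the loop-closure r₂e^{iθ₂}+r₃e^{iθ₃}=r₁+r₄e^{iθ₄} gives r₂ω₂e^{iθ₂}+r₃ω₃e^{iθ₃}=r₄ω₄e^{iθ₄}.
Eliminating the other unknown: ω₄ = r₂ω₂ sin(θ₂−θ₃) / [r₄ sin(θ₄−θ₃)].
Numerator sine = +0.83772; denominator sine = +0.98600.
Result = 0.054·5.68·(+0.83772) / (0.0908·(+0.98600)) = +2.87 rad/s; magnitude 2.87 rad/s.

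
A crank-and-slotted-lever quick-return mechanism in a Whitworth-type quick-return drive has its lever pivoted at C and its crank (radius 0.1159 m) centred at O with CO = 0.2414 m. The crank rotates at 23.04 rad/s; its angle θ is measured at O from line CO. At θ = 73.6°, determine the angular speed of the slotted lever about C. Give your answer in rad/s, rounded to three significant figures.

5.62

ω = 23.04 rad/s
Crank pin A relative to C: A = (d + r cosθ, r sinθ); lever angle φ = atan2(r sinθ, d + r cosθ).
Differentiating tanφ: φ̇ = rω(d cosθ + r)/(d² + r² + 2dr cosθ).
d² + r² + 2dr cosθ = |CA|² = 0.0875056 m²;  d cosθ + r = +0.18406 m.
|ω_lever| = |0.1159·23.04·+0.18406| / 0.0875056 = 5.6167 rad/s.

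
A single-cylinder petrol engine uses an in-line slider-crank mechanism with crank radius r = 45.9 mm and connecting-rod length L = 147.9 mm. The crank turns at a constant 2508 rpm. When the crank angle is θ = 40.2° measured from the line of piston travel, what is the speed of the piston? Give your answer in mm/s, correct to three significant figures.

ω = 2π·2508/60 = 262.6 rad/s
For an in-line slider-crank, x = r cosθ + √(L² − r² sin²θ), so v = −rω sinθ·[1 + r cosθ/√(L² − r² sin²θ)].
With r = 0.0459 m, L = 0.1479 m, θ = 40.2°: √(L² − r² sin²θ) = 0.1449 m.
v = −0.0459·262.6·0.64546·[1 + 0.0459·0.76380/0.1449] = -9.6636 m/s.
|v| = 9.6636 m/s = 9663.6 mm/s.

9660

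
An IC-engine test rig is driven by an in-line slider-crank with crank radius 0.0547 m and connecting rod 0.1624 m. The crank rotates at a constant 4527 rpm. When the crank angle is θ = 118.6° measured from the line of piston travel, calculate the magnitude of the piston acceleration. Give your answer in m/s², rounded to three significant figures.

ω = 2π·4527/60 = 474.1 rad/s
x(θ) = r cosθ + √(L² − r² sin²θ); with ω constant, a = ω²·d²x/dθ².
d²x/dθ² = −r cosθ − r²(cos2θ)/√u − r⁴ sin²2θ/(4u^{3/2}),  u = L² − r² sin²θ = 0.0240673 m².
Substituting r = 0.0547 m, L = 0.1624 m, θ = 118.6°: d²x/dθ² = +0.036209 m.
a = ω²·d²x/dθ² = (474.1)²·(+0.036209) = +8137.5 m/s²;  |a| = 8137.5 m/s².

8140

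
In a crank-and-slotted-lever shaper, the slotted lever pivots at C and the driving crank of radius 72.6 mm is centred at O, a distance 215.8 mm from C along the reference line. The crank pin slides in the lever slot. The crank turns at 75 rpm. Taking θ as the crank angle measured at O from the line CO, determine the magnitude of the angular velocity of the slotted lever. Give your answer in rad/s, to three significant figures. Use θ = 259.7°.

0.419

ω = 7.854 rad/s (from 75 rpm).
Crank pin A relative to C: A = (d + r cosθ, r sinθ); lever angle φ = atan2(r sinθ, d + r cosθ).
Differentiating tanφ: φ̇ = rω(d cosθ + r)/(d² + r² + 2dr cosθ).
d² + r² + 2dr cosθ = |CA|² = 0.0462378 m²;  d cosθ + r = +0.034014 m.
|ω_lever| = |0.0726·7.854·+0.034014| / 0.0462378 = 0.41946 rad/s.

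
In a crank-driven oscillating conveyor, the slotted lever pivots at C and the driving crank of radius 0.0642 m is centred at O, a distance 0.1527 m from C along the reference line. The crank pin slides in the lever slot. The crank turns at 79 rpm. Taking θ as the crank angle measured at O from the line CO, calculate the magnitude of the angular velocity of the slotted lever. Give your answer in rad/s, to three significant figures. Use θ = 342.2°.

2.41

ω = 8.273 rad/s (from 79 rpm).
Crank pin A relative to C: A = (d + r cosθ, r sinθ); lever angle φ = atan2(r sinθ, d + r cosθ).
Differentiating tanφ: φ̇ = rω(d cosθ + r)/(d² + r² + 2dr cosθ).
d² + r² + 2dr cosθ = |CA|² = 0.046107 m²;  d cosθ + r = +0.20959 m.
|ω_lever| = |0.0642·8.273·+0.20959| / 0.046107 = 2.4143 rad/s.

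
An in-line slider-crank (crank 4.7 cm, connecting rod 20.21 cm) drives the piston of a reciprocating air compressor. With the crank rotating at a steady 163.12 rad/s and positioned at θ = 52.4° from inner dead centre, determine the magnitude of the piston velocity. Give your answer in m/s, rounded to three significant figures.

6.95

ω = 163.1 rad/s
For an in-line slider-crank, x = r cosθ + √(L² − r² sin²θ), so v = −rω sinθ·[1 + r cosθ/√(L² − r² sin²θ)].
With r = 0.047 m, L = 0.2021 m, θ = 52.4°: √(L² − r² sin²θ) = 0.19864 m.
v = −0.047·163.1·0.79229·[1 + 0.047·0.61015/0.19864] = -6.9511 m/s.
|v| = 6.9511 m/s.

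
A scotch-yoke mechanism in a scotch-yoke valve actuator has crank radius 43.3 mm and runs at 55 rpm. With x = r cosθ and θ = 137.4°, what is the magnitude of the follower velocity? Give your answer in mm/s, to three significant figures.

169

ω = 5.76 rad/s (from 55 rpm).
x = r cosθ ⇒ ẋ = −rω sinθ.
|v| = rω|sinθ| = 0.0433·5.76·|sin 137.4°| = 0.16881 m/s = 168.81 mm/s.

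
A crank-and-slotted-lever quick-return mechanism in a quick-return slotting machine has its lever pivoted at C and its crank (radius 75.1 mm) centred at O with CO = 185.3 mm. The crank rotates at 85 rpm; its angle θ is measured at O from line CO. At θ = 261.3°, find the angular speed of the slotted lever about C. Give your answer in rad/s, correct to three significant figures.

ω = 8.901 rad/s (from 85 rpm).
Crank pin A relative to C: A = (d + r cosθ, r sinθ); lever angle φ = atan2(r sinθ, d + r cosθ).
Differentiating tanφ: φ̇ = rω(d cosθ + r)/(d² + r² + 2dr cosθ).
d² + r² + 2dr cosθ = |CA|² = 0.0357662 m²;  d cosθ + r = +0.047071 m.
|ω_lever| = |0.0751·8.901·+0.047071| / 0.0357662 = 0.87977 rad/s.

0.880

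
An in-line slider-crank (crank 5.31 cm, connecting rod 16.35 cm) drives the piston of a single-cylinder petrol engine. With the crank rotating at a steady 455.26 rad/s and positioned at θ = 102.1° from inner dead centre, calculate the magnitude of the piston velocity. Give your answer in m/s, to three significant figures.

21.9

ω = 455.3 rad/s
For an in-line slider-crank, x = r cosθ + √(L² − r² sin²θ), so v = −rω sinθ·[1 + r cosθ/√(L² − r² sin²θ)].
With r = 0.0531 m, L = 0.1635 m, θ = 102.1°: √(L² − r² sin²θ) = 0.15504 m.
v = −0.0531·455.3·0.97778·[1 + 0.0531·-0.20962/0.15504] = -21.94 m/s.
|v| = 21.94 m/s.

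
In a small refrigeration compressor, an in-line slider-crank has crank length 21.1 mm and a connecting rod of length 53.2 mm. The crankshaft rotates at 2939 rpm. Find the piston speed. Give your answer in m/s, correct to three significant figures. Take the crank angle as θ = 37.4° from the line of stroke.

5.22

ω = 2π·2939/60 = 307.8 rad/s
For an in-line slider-crank, x = r cosθ + √(L² − r² sin²θ), so v = −rω sinθ·[1 + r cosθ/√(L² − r² sin²θ)].
With r = 0.0211 m, L = 0.0532 m, θ = 37.4°: √(L² − r² sin²θ) = 0.051633 m.
v = −0.0211·307.8·0.60738·[1 + 0.0211·0.79441/0.051633] = -5.2247 m/s.
|v| = 5.2247 m/s.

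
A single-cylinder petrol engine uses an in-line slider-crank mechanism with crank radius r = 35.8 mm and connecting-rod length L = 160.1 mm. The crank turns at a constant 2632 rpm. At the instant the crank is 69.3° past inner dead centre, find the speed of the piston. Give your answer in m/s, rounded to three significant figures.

9.98

ω = 2π·2632/60 = 275.6 rad/s
For an in-line slider-crank, x = r cosθ + √(L² − r² sin²θ), so v = −rω sinθ·[1 + r cosθ/√(L² − r² sin²θ)].
With r = 0.0358 m, L = 0.1601 m, θ = 69.3°: √(L² − r² sin²θ) = 0.15656 m.
v = −0.0358·275.6·0.93544·[1 + 0.0358·0.35347/0.15656] = -9.9764 m/s.
|v| = 9.9764 m/s.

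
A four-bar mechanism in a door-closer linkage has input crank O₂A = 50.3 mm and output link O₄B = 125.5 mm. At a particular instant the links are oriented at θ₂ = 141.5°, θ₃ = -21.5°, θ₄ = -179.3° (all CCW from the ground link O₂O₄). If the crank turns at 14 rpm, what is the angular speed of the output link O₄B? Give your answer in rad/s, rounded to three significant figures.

ω₂ = 1.466 rad/s (from 14 rpm).
Differentiating the loop-closure r₂e^{iθ₂}+r₃e^{iθ₃}=r₁+r₄e^{iθ₄} gives r₂ω₂e^{iθ₂}+r₃ω₃e^{iθ₃}=r₄ω₄e^{iθ₄}.
Eliminating the other unknown: ω₄ = r₂ω₂ sin(θ₂−θ₃) / [r₄ sin(θ₄−θ₃)].
Numerator sine = +0.29237; denominator sine = -0.37784.
Result = 0.0503·1.466·(+0.29237) / (0.1255·(-0.37784)) = -0.45468 rad/s; magnitude 0.45468 rad/s.

0.455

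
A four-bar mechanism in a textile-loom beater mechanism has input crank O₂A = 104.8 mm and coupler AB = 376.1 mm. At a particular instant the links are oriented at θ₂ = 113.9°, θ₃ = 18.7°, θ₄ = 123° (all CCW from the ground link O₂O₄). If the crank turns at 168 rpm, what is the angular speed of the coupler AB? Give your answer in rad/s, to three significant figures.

ω₂ = 17.59 rad/s (from 168 rpm).
Differentiating the loop-closure r₂e^{iθ₂}+r₃e^{iθ₃}=r₁+r₄e^{iθ₄} gives r₂ω₂e^{iθ₂}+r₃ω₃e^{iθ₃}=r₄ω₄e^{iθ₄}.
Eliminating the other unknown: ω₃ = r₂ω₂ sin(θ₄−θ₂) / [r₃ sin(θ₃−θ₄)].
Numerator sine = +0.15816; denominator sine = -0.96902.
Result = 0.1048·17.59·(+0.15816) / (0.3761·(-0.96902)) = -0.80012 rad/s; magnitude 0.80012 rad/s.

0.800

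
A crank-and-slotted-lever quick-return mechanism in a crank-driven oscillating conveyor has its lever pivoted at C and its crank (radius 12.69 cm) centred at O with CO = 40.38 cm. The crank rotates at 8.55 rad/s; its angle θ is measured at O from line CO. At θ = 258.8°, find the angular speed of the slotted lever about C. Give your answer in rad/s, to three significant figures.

ω = 8.55 rad/s
Crank pin A relative to C: A = (d + r cosθ, r sinθ); lever angle φ = atan2(r sinθ, d + r cosθ).
Differentiating tanφ: φ̇ = rω(d cosθ + r)/(d² + r² + 2dr cosθ).
d² + r² + 2dr cosθ = |CA|² = 0.159252 m²;  d cosθ + r = +0.048468 m.
|ω_lever| = |0.1269·8.55·+0.048468| / 0.159252 = 0.33022 rad/s.

0.330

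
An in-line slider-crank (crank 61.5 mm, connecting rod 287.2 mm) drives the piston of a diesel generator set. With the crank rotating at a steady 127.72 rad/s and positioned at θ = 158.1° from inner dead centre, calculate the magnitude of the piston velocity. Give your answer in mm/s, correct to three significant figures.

ω = 127.7 rad/s
For an in-line slider-crank, x = r cosθ + √(L² − r² sin²θ), so v = −rω sinθ·[1 + r cosθ/√(L² − r² sin²θ)].
With r = 0.0615 m, L = 0.2872 m, θ = 158.1°: √(L² − r² sin²θ) = 0.28628 m.
v = −0.0615·127.7·0.37299·[1 + 0.0615·-0.92784/0.28628] = -2.3458 m/s.
|v| = 2.3458 m/s = 2345.8 mm/s.

2350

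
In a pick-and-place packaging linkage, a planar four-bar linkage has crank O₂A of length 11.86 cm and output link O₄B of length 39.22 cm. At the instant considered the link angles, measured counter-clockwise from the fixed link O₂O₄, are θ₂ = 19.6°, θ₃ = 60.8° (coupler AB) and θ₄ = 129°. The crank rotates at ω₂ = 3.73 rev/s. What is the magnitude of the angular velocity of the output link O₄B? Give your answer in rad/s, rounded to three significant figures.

5.03

ω₂ = 23.44 rad/s (from 3.73 rev/s).
Differentiating the loop-closure r₂e^{iθ₂}+r₃e^{iθ₃}=r₁+r₄e^{iθ₄} gives r₂ω₂e^{iθ₂}+r₃ω₃e^{iθ₃}=r₄ω₄e^{iθ₄}.
Eliminating the other unknown: ω₄ = r₂ω₂ sin(θ₂−θ₃) / [r₄ sin(θ₄−θ₃)].
Numerator sine = -0.65869; denominator sine = +0.92849.
Result = 0.1186·23.44·(-0.65869) / (0.3922·(+0.92849)) = -5.0277 rad/s; magnitude 5.0277 rad/s.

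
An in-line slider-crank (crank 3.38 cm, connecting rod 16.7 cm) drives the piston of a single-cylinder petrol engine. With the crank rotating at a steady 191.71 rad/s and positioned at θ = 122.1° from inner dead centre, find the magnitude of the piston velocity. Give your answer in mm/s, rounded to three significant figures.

ω = 191.7 rad/s
For an in-line slider-crank, x = r cosθ + √(L² − r² sin²θ), so v = −rω sinθ·[1 + r cosθ/√(L² − r² sin²θ)].
With r = 0.0338 m, L = 0.167 m, θ = 122.1°: √(L² − r² sin²θ) = 0.16453 m.
v = −0.0338·191.7·0.84712·[1 + 0.0338·-0.53140/0.16453] = -4.8899 m/s.
|v| = 4.8899 m/s = 4889.9 mm/s.

4890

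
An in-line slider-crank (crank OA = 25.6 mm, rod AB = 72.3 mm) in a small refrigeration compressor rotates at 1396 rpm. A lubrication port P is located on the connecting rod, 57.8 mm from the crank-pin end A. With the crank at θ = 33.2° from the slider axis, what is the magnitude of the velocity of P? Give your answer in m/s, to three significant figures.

ω = 146.2 rad/s.  Crank-pin speed |V_A| = rω = 3.7424 m/s, perpendicular to OA.
Rod angle: sinφ = −(r/L) sinθ ⇒ φ = -11.179°; ω_rod = −rω cosθ/√(L²−r²sin²θ) = -44.151 rad/s.
V_P = V_A + ω_rod × AP, with AP = 0.0578 m along the rod.
Components: V_Px = −rω sinθ − a·ω_rod·sinφ = -2.544 m/s;  V_Py = rω cosθ + a·ω_rod·cosφ = +0.62804 m/s.
|V_P| = √(V_Px² + V_Py²) = 2.6204 m/s.

2.62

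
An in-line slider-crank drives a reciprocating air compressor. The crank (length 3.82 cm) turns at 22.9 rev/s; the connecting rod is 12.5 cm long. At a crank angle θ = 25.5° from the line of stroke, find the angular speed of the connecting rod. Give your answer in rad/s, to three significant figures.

ω = 143.9 rad/s (converted from 22.9 rev/s).
The rod makes angle φ with the slider axis where L sinφ = r sinθ; differentiating, L cosφ·φ̇ = r ω cosθ.
L cosφ = √(L² − r² sin²θ) = 0.12391 m.
|ω_rod| = r ω |cosθ| / √(L² − r² sin²θ) = 0.0382·143.9·0.90259/0.12391 = 40.036 rad/s.

40.0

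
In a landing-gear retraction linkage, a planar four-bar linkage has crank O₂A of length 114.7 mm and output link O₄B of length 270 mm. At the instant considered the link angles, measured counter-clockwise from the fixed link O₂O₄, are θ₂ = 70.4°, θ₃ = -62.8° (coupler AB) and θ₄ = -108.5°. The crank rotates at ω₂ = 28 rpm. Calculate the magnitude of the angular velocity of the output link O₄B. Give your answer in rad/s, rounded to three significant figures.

ω₂ = 2.932 rad/s (from 28 rpm).
Differentiating the loop-closure r₂e^{iθ₂}+r₃e^{iθ₃}=r₁+r₄e^{iθ₄} gives r₂ω₂e^{iθ₂}+r₃ω₃e^{iθ₃}=r₄ω₄e^{iθ₄}.
Eliminating the other unknown: ω₄ = r₂ω₂ sin(θ₂−θ₃) / [r₄ sin(θ₄−θ₃)].
Numerator sine = +0.72897; denominator sine = -0.71569.
Result = 0.1147·2.932·(+0.72897) / (0.27·(-0.71569)) = -1.2687 rad/s; magnitude 1.2687 rad/s.

1.27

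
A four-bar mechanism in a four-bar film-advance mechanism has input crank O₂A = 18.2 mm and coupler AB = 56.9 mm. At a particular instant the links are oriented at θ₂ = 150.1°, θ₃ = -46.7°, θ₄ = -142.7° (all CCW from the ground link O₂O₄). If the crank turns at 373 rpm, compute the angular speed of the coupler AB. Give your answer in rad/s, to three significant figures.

ω₂ = 39.06 rad/s (from 373 rpm).
Differentiating the loop-closure r₂e^{iθ₂}+r₃e^{iθ₃}=r₁+r₄e^{iθ₄} gives r₂ω₂e^{iθ₂}+r₃ω₃e^{iθ₃}=r₄ω₄e^{iθ₄}.
Eliminating the other unknown: ω₃ = r₂ω₂ sin(θ₄−θ₂) / [r₃ sin(θ₃−θ₄)].
Numerator sine = +0.92186; denominator sine = +0.99452.
Result = 0.0182·39.06·(+0.92186) / (0.0569·(+0.99452)) = +11.581 rad/s; magnitude 11.581 rad/s.

11.6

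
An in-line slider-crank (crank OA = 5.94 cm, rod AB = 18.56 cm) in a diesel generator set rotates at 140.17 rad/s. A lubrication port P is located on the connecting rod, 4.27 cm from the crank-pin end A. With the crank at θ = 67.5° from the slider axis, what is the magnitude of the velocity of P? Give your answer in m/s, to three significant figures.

ω = 140.2 rad/s.  Crank-pin speed |V_A| = rω = 8.3261 m/s, perpendicular to OA.
Rod angle: sinφ = −(r/L) sinθ ⇒ φ = -17.198°; ω_rod = −rω cosθ/√(L²−r²sin²θ) = -17.971 rad/s.
V_P = V_A + ω_rod × AP, with AP = 0.0427 m along the rod.
Components: V_Px = −rω sinθ − a·ω_rod·sinφ = -7.9192 m/s;  V_Py = rω cosθ + a·ω_rod·cosφ = +2.4532 m/s.
|V_P| = √(V_Px² + V_Py²) = 8.2905 m/s.

8.29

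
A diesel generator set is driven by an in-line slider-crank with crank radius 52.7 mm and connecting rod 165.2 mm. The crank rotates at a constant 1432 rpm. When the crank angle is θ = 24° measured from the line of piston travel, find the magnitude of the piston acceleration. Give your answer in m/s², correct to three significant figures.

ω = 2π·1432/60 = 150 rad/s
x(θ) = r cosθ + √(L² − r² sin²θ); with ω constant, a = ω²·d²x/dθ².
d²x/dθ² = −r cosθ − r²(cos2θ)/√u − r⁴ sin²2θ/(4u^{3/2}),  u = L² − r² sin²θ = 0.0268316 m².
Substituting r = 0.0527 m, L = 0.1652 m, θ = 24°: d²x/dθ² = -0.059731 m.
a = ω²·d²x/dθ² = (150)²·(-0.059731) = -1343.2 m/s²;  |a| = 1343.2 m/s².

1340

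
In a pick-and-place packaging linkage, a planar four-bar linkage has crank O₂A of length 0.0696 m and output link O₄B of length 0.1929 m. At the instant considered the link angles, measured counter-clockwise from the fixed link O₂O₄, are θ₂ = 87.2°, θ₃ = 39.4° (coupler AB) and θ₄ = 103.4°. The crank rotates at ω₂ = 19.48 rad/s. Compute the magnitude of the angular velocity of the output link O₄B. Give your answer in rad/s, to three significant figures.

5.79

ω₂ = 19.48 rad/s
Differentiating the loop-closure r₂e^{iθ₂}+r₃e^{iθ₃}=r₁+r₄e^{iθ₄} gives r₂ω₂e^{iθ₂}+r₃ω₃e^{iθ₃}=r₄ω₄e^{iθ₄}.
Eliminating the other unknown: ω₄ = r₂ω₂ sin(θ₂−θ₃) / [r₄ sin(θ₄−θ₃)].
Numerator sine = +0.74080; denominator sine = +0.89879.
Result = 0.0696·19.48·(+0.74080) / (0.1929·(+0.89879)) = +5.7931 rad/s; magnitude 5.7931 rad/s.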